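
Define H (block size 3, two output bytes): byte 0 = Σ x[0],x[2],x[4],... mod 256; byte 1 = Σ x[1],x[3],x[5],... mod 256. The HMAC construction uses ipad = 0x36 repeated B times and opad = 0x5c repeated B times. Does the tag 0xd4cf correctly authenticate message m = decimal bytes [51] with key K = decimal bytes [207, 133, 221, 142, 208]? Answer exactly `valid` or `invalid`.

Key decimal bytes [207, 133, 221, 142, 208] = cf 85 dd 8e d0 is 5 bytes > B = 3, so hash it first: H(key) = 7c 13, then zero-pad to 3 bytes: K' = 7c 13 00.
K' ⊕ ipad = 4a 25 36; K' ⊕ opad = 20 4f 5c.
Inner hash: even-index sum = 128 mod 256 = 128; odd-index sum = 88 mod 256 = 88 → 80 58.
Outer hash (recomputed tag): even-index sum = 212 mod 256 = 212; odd-index sum = 207 mod 256 = 207 → d4 cf.
Recomputed tag = d4cf; claimed = d4cf → match.

valid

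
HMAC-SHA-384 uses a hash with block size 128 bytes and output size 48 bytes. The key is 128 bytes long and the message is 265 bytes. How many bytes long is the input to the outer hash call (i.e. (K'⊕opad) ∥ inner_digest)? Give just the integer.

Key is 128 ≤ 128 bytes, zero-padded: |K'| = 128.
Outer input = (K'⊕opad) ∥ H(inner) → 128 + 48 = 176 bytes.

176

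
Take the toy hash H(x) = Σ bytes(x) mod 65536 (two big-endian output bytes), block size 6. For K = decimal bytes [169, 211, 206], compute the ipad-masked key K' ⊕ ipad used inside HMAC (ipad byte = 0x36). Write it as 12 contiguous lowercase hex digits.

Key decimal bytes [169, 211, 206] = a9 d3 ce is 3 bytes ≤ B = 6; zero-pad to 6 bytes: K' = a9 d3 ce 00 00 00.
XOR each byte with 0x36: a9⊕36=9f, d3⊕36=e5, ce⊕36=f8, 00⊕36=36, 00⊕36=36, 00⊕36=36.

9fe5f8363636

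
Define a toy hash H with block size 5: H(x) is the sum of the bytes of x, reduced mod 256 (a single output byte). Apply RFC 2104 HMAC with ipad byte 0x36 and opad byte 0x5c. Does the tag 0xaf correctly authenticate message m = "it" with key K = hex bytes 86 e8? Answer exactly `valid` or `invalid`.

valid

Key hex bytes 86 e8 is 2 bytes ≤ B = 5; zero-pad to 5 bytes: K' = 86 e8 00 00 00.
K' ⊕ ipad = b0 de 36 36 36; K' ⊕ opad = da b4 5c 5c 5c.
Inner hash: sum = 176+222+54+54+54+105+116 = 781; mod 256 = 13 → 0d.
Outer hash (recomputed tag): sum = 218+180+92+92+92+13 = 687; mod 256 = 175 → af.
Recomputed tag = af; claimed = af → match.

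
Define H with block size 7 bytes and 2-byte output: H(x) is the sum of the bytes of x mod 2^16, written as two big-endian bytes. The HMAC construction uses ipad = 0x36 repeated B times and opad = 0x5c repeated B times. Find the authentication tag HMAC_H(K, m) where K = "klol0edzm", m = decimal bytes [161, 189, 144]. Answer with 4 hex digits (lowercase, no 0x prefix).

Key "klol0edzm" = 6b 6c 6f 6c 30 65 64 7a 6d is 9 bytes > B = 7, so hash it first: H(key) = 03 92, then zero-pad to 7 bytes: K' = 03 92 00 00 00 00 00.
K' ⊕ ipad = 35 a4 36 36 36 36 36.  K' ⊕ opad = 5f ce 5c 5c 5c 5c 5c.
Inner input = (K'⊕ipad) ∥ m = 35 a4 36 36 36 36 36 ∥ a1 bd 90.
Inner hash: sum = 53+164+54+54+54+54+54+161+189+144 = 981 → 03 d5.
Outer input = (K'⊕opad) ∥ inner = 5f ce 5c 5c 5c 5c 5c ∥ 03 d5.
Outer hash (tag): sum = 95+206+92+92+92+92+92+3+213 = 977 → 03 d1.

03d1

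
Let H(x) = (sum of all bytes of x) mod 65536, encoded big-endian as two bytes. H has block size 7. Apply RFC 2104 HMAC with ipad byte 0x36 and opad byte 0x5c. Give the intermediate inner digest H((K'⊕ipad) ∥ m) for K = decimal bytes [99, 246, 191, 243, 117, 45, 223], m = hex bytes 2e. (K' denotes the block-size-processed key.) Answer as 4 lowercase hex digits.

Key decimal bytes [99, 246, 191, 243, 117, 45, 223] = 63 f6 bf f3 75 2d df is exactly B = 7 bytes: K' = 63 f6 bf f3 75 2d df.
K' ⊕ ipad = 55 c0 89 c5 43 1b e9.
Inner input = 55 c0 89 c5 43 1b e9 ∥ 2e.
Inner hash: sum = 85+192+137+197+67+27+233+46 = 984 → 03 d8.

03d8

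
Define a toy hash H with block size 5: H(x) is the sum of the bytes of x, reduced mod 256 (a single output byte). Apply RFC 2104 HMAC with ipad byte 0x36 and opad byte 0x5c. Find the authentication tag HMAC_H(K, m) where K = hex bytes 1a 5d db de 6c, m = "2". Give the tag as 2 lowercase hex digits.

78

Key hex bytes 1a 5d db de 6c is exactly B = 5 bytes: K' = 1a 5d db de 6c.
K' ⊕ ipad = 2c 6b ed e8 5a.  K' ⊕ opad = 46 01 87 82 30.
Inner input = (K'⊕ipad) ∥ m = 2c 6b ed e8 5a ∥ 32.
Inner hash: sum = 44+107+237+232+90+50 = 760; mod 256 = 248 → f8.
Outer input = (K'⊕opad) ∥ inner = 46 01 87 82 30 ∥ f8.
Outer hash (tag): sum = 70+1+135+130+48+248 = 632; mod 256 = 120 → 78.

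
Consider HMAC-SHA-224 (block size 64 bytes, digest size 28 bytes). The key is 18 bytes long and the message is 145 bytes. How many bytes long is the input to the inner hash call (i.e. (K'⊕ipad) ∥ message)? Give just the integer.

209

Key is 18 ≤ 64 bytes, zero-padded: |K'| = 64.
Inner input = (K'⊕ipad) ∥ m → 64 + 145 = 209 bytes.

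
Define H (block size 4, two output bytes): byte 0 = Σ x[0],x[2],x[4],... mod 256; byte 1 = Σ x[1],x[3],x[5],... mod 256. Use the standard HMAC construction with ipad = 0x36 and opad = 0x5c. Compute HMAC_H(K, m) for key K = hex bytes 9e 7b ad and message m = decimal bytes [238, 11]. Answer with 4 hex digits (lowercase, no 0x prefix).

e411

Key hex bytes 9e 7b ad is 3 bytes ≤ B = 4; zero-pad to 4 bytes: K' = 9e 7b ad 00.
K' ⊕ ipad = a8 4d 9b 36.  K' ⊕ opad = c2 27 f1 5c.
Inner input = (K'⊕ipad) ∥ m = a8 4d 9b 36 ∥ ee 0b.
Inner hash: even-index sum = 561 mod 256 = 49; odd-index sum = 142 mod 256 = 142 → 31 8e.
Outer input = (K'⊕opad) ∥ inner = c2 27 f1 5c ∥ 31 8e.
Outer hash (tag): even-index sum = 484 mod 256 = 228; odd-index sum = 273 mod 256 = 17 → e4 11.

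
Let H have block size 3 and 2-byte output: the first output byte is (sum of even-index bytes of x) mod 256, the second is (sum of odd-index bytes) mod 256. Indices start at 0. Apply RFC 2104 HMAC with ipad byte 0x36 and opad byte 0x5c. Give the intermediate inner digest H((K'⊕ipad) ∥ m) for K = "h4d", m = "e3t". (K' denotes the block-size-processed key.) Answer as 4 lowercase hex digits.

e3db

Key "h4d" = 68 34 64 is exactly B = 3 bytes: K' = 68 34 64.
K' ⊕ ipad = 5e 02 52.
Inner input = 5e 02 52 ∥ 65 33 74.
Inner hash: even-index sum = 227 mod 256 = 227; odd-index sum = 219 mod 256 = 219 → e3 db.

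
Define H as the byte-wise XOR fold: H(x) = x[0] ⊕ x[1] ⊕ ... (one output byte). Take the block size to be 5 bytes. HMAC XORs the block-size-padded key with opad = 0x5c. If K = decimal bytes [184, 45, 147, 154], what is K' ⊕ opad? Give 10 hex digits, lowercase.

e471cfc65c

Key decimal bytes [184, 45, 147, 154] = b8 2d 93 9a is 4 bytes ≤ B = 5; zero-pad to 5 bytes: K' = b8 2d 93 9a 00.
XOR each byte with 0x5c: b8⊕5c=e4, 2d⊕5c=71, 93⊕5c=cf, 9a⊕5c=c6, 00⊕5c=5c.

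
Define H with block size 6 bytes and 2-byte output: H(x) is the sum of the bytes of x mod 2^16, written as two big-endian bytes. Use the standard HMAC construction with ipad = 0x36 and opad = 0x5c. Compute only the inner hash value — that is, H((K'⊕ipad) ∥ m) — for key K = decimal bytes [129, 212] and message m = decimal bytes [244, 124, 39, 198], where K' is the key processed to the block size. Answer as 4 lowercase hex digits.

Key decimal bytes [129, 212] = 81 d4 is 2 bytes ≤ B = 6; zero-pad to 6 bytes: K' = 81 d4 00 00 00 00.
K' ⊕ ipad = b7 e2 36 36 36 36.
Inner input = b7 e2 36 36 36 36 ∥ f4 7c 27 c6.
Inner hash: sum = 183+226+54+54+54+54+244+124+39+198 = 1230 → 04 ce.

04ce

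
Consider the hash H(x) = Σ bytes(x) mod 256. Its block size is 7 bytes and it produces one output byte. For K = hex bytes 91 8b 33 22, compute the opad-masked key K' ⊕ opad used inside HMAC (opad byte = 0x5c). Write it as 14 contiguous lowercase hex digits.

cdd76f7e5c5c5c

Key hex bytes 91 8b 33 22 is 4 bytes ≤ B = 7; zero-pad to 7 bytes: K' = 91 8b 33 22 00 00 00.
XOR each byte with 0x5c: 91⊕5c=cd, 8b⊕5c=d7, 33⊕5c=6f, 22⊕5c=7e, 00⊕5c=5c, 00⊕5c=5c, 00⊕5c=5c.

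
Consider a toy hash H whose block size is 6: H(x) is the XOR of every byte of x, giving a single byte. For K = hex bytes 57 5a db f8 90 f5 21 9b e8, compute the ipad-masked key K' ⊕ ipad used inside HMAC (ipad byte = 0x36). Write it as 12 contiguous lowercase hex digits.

Key hex bytes 57 5a db f8 90 f5 21 9b e8 is 9 bytes > B = 6, so hash it first: H(key) = 19, then zero-pad to 6 bytes: K' = 19 00 00 00 00 00.
XOR each byte with 0x36: 19⊕36=2f, 00⊕36=36, 00⊕36=36, 00⊕36=36, 00⊕36=36, 00⊕36=36.

2f3636363636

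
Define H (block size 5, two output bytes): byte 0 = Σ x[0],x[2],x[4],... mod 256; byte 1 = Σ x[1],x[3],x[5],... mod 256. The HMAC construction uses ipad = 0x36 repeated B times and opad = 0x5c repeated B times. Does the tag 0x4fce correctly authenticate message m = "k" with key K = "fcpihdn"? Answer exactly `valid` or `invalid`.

Key "fcpihdn" = 66 63 70 69 68 64 6e is 7 bytes > B = 5, so hash it first: H(key) = ac 30, then zero-pad to 5 bytes: K' = ac 30 00 00 00.
K' ⊕ ipad = 9a 06 36 36 36; K' ⊕ opad = f0 6c 5c 5c 5c.
Inner hash: even-index sum = 262 mod 256 = 6; odd-index sum = 167 mod 256 = 167 → 06 a7.
Outer hash (recomputed tag): even-index sum = 591 mod 256 = 79; odd-index sum = 206 mod 256 = 206 → 4f ce.
Recomputed tag = 4fce; claimed = 4fce → match.

valid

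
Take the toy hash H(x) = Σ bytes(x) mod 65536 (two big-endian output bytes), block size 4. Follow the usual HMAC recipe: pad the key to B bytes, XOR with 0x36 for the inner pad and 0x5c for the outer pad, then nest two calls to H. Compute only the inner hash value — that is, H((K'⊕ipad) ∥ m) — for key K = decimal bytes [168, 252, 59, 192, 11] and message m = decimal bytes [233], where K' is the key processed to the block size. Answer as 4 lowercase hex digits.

Key decimal bytes [168, 252, 59, 192, 11] = a8 fc 3b c0 0b is 5 bytes > B = 4, so hash it first: H(key) = 02 aa, then zero-pad to 4 bytes: K' = 02 aa 00 00.
K' ⊕ ipad = 34 9c 36 36.
Inner input = 34 9c 36 36 ∥ e9.
Inner hash: sum = 52+156+54+54+233 = 549 → 02 25.

0225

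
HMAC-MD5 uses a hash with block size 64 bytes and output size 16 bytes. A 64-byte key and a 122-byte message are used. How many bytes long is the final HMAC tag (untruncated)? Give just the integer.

16

The tag is one MD5 digest: 16 bytes.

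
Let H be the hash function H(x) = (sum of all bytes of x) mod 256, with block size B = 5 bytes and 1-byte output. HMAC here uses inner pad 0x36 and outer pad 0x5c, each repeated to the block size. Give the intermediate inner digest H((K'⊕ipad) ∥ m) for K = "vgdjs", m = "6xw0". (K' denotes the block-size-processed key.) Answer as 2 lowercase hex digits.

Key "vgdjs" = 76 67 64 6a 73 is exactly B = 5 bytes: K' = 76 67 64 6a 73.
K' ⊕ ipad = 40 51 52 5c 45.
Inner input = 40 51 52 5c 45 ∥ 36 78 77 30.
Inner hash: sum = 64+81+82+92+69+54+120+119+48 = 729; mod 256 = 217 → d9.

d9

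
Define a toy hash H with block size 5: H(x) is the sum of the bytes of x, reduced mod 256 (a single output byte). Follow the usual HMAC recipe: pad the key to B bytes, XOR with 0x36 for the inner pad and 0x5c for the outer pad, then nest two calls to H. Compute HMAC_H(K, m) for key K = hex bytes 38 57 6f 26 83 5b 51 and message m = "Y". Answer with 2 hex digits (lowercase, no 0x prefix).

Key hex bytes 38 57 6f 26 83 5b 51 is 7 bytes > B = 5, so hash it first: H(key) = 53, then zero-pad to 5 bytes: K' = 53 00 00 00 00.
K' ⊕ ipad = 65 36 36 36 36.  K' ⊕ opad = 0f 5c 5c 5c 5c.
Inner input = (K'⊕ipad) ∥ m = 65 36 36 36 36 ∥ 59.
Inner hash: sum = 101+54+54+54+54+89 = 406; mod 256 = 150 → 96.
Outer input = (K'⊕opad) ∥ inner = 0f 5c 5c 5c 5c ∥ 96.
Outer hash (tag): sum = 15+92+92+92+92+150 = 533; mod 256 = 21 → 15.

15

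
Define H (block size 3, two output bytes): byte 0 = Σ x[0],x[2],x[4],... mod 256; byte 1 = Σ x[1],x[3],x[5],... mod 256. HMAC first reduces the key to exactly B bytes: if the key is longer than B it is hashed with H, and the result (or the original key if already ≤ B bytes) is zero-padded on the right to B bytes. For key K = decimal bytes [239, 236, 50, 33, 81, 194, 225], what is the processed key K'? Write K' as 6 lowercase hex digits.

|K| = 7 > B = 3, so first hash the key.
H(K): even-index sum = 595 mod 256 = 83; odd-index sum = 463 mod 256 = 207 → 53 cf.
Zero-pad H(K) = 53 cf to 3 bytes: K' = 53 cf 00.

53cf00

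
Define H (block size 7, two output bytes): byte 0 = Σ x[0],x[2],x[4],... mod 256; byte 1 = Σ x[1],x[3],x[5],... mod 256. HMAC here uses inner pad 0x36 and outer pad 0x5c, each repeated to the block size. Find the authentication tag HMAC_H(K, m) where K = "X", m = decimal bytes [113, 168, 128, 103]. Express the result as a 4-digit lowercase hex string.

ab33

Key "X" = 58 is 1 byte ≤ B = 7; zero-pad to 7 bytes: K' = 58 00 00 00 00 00 00.
K' ⊕ ipad = 6e 36 36 36 36 36 36.  K' ⊕ opad = 04 5c 5c 5c 5c 5c 5c.
Inner input = (K'⊕ipad) ∥ m = 6e 36 36 36 36 36 36 ∥ 71 a8 80 67.
Inner hash: even-index sum = 543 mod 256 = 31; odd-index sum = 403 mod 256 = 147 → 1f 93.
Outer input = (K'⊕opad) ∥ inner = 04 5c 5c 5c 5c 5c 5c ∥ 1f 93.
Outer hash (tag): even-index sum = 427 mod 256 = 171; odd-index sum = 307 mod 256 = 51 → ab 33.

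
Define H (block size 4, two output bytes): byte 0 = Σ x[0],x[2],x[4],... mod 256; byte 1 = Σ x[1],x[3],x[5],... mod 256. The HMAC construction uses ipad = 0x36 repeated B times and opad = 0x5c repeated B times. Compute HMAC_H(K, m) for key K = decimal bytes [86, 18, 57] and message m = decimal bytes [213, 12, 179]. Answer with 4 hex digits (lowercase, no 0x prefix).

Key decimal bytes [86, 18, 57] = 56 12 39 is 3 bytes ≤ B = 4; zero-pad to 4 bytes: K' = 56 12 39 00.
K' ⊕ ipad = 60 24 0f 36.  K' ⊕ opad = 0a 4e 65 5c.
Inner input = (K'⊕ipad) ∥ m = 60 24 0f 36 ∥ d5 0c b3.
Inner hash: even-index sum = 503 mod 256 = 247; odd-index sum = 102 mod 256 = 102 → f7 66.
Outer input = (K'⊕opad) ∥ inner = 0a 4e 65 5c ∥ f7 66.
Outer hash (tag): even-index sum = 358 mod 256 = 102; odd-index sum = 272 mod 256 = 16 → 66 10.

6610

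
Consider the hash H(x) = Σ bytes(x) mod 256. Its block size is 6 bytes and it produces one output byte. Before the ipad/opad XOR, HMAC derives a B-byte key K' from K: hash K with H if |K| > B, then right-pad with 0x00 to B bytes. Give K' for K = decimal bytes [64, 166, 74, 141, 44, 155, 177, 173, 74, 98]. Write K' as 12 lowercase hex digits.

8e0000000000

|K| = 10 > B = 6, so first hash the key.
H(K): sum = 64+166+74+141+44+155+177+173+74+98 = 1166; mod 256 = 142 → 8e.
Zero-pad H(K) = 8e to 6 bytes: K' = 8e 00 00 00 00 00.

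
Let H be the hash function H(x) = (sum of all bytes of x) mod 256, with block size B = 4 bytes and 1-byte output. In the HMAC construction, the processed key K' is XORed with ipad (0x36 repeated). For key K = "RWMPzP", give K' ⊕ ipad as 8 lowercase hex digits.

Key "RWMPzP" = 52 57 4d 50 7a 50 is 6 bytes > B = 4, so hash it first: H(key) = 10, then zero-pad to 4 bytes: K' = 10 00 00 00.
XOR each byte with 0x36: 10⊕36=26, 00⊕36=36, 00⊕36=36, 00⊕36=36.

26363636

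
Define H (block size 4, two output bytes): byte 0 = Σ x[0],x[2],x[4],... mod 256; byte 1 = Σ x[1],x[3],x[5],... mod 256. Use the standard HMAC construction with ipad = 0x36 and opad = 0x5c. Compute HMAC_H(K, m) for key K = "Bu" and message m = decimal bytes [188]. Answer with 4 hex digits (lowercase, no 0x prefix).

e0fe

Key "Bu" = 42 75 is 2 bytes ≤ B = 4; zero-pad to 4 bytes: K' = 42 75 00 00.
K' ⊕ ipad = 74 43 36 36.  K' ⊕ opad = 1e 29 5c 5c.
Inner input = (K'⊕ipad) ∥ m = 74 43 36 36 ∥ bc.
Inner hash: even-index sum = 358 mod 256 = 102; odd-index sum = 121 mod 256 = 121 → 66 79.
Outer input = (K'⊕opad) ∥ inner = 1e 29 5c 5c ∥ 66 79.
Outer hash (tag): even-index sum = 224 mod 256 = 224; odd-index sum = 254 mod 256 = 254 → e0 fe.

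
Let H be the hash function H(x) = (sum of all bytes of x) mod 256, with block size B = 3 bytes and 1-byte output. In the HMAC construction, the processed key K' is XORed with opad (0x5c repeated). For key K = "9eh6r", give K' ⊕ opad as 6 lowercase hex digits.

f25c5c

Key "9eh6r" = 39 65 68 36 72 is 5 bytes > B = 3, so hash it first: H(key) = ae, then zero-pad to 3 bytes: K' = ae 00 00.
XOR each byte with 0x5c: ae⊕5c=f2, 00⊕5c=5c, 00⊕5c=5c.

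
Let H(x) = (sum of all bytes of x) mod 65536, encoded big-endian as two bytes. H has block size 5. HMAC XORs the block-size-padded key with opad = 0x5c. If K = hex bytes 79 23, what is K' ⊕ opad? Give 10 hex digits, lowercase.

257f5c5c5c

Key hex bytes 79 23 is 2 bytes ≤ B = 5; zero-pad to 5 bytes: K' = 79 23 00 00 00.
XOR each byte with 0x5c: 79⊕5c=25, 23⊕5c=7f, 00⊕5c=5c, 00⊕5c=5c, 00⊕5c=5c.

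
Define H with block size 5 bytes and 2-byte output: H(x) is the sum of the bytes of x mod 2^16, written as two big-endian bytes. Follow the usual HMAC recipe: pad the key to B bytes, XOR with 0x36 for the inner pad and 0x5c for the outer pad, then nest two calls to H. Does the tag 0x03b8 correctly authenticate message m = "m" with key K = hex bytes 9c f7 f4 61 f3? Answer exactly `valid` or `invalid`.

Key hex bytes 9c f7 f4 61 f3 is exactly B = 5 bytes: K' = 9c f7 f4 61 f3.
K' ⊕ ipad = aa c1 c2 57 c5; K' ⊕ opad = c0 ab a8 3d af.
Inner hash: sum = 170+193+194+87+197+109 = 950 → 03 b6.
Outer hash (recomputed tag): sum = 192+171+168+61+175+3+182 = 952 → 03 b8.
Recomputed tag = 03b8; claimed = 03b8 → match.

valid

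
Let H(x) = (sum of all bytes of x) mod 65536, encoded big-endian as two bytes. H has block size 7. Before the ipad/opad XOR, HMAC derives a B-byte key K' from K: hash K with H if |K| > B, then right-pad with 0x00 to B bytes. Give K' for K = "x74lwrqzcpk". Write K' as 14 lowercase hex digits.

|K| = 11 > B = 7, so first hash the key.
H(K): sum = 120+55+52+108+119+114+113+122+99+112+107 = 1121 → 04 61.
Zero-pad H(K) = 04 61 to 7 bytes: K' = 04 61 00 00 00 00 00.

04610000000000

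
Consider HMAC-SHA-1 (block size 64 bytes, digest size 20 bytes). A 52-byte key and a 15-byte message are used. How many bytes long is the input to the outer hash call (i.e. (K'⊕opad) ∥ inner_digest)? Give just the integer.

84

Key is 52 ≤ 64 bytes, zero-padded: |K'| = 64.
Outer input = (K'⊕opad) ∥ H(inner) → 64 + 20 = 84 bytes.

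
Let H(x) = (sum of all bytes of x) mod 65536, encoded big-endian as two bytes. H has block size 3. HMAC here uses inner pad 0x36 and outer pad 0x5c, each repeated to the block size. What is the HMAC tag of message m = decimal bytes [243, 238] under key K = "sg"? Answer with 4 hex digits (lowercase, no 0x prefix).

0175

Key "sg" = 73 67 is 2 bytes ≤ B = 3; zero-pad to 3 bytes: K' = 73 67 00.
K' ⊕ ipad = 45 51 36.  K' ⊕ opad = 2f 3b 5c.
Inner input = (K'⊕ipad) ∥ m = 45 51 36 ∥ f3 ee.
Inner hash: sum = 69+81+54+243+238 = 685 → 02 ad.
Outer input = (K'⊕opad) ∥ inner = 2f 3b 5c ∥ 02 ad.
Outer hash (tag): sum = 47+59+92+2+173 = 373 → 01 75.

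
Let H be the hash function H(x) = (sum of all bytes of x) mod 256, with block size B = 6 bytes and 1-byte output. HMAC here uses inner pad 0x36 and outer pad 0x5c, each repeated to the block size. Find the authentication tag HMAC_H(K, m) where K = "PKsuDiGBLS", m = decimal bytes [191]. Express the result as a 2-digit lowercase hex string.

0b

Key "PKsuDiGBLS" = 50 4b 73 75 44 69 47 42 4c 53 is 10 bytes > B = 6, so hash it first: H(key) = 58, then zero-pad to 6 bytes: K' = 58 00 00 00 00 00.
K' ⊕ ipad = 6e 36 36 36 36 36.  K' ⊕ opad = 04 5c 5c 5c 5c 5c.
Inner input = (K'⊕ipad) ∥ m = 6e 36 36 36 36 36 ∥ bf.
Inner hash: sum = 110+54+54+54+54+54+191 = 571; mod 256 = 59 → 3b.
Outer input = (K'⊕opad) ∥ inner = 04 5c 5c 5c 5c 5c ∥ 3b.
Outer hash (tag): sum = 4+92+92+92+92+92+59 = 523; mod 256 = 11 → 0b.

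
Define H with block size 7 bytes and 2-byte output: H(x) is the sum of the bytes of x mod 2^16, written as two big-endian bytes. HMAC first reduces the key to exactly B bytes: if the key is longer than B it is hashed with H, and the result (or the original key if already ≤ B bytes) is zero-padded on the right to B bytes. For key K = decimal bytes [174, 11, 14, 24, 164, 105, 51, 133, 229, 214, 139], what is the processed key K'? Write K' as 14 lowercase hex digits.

|K| = 11 > B = 7, so first hash the key.
H(K): sum = 174+11+14+24+164+105+51+133+229+214+139 = 1258 → 04 ea.
Zero-pad H(K) = 04 ea to 7 bytes: K' = 04 ea 00 00 00 00 00.

04ea0000000000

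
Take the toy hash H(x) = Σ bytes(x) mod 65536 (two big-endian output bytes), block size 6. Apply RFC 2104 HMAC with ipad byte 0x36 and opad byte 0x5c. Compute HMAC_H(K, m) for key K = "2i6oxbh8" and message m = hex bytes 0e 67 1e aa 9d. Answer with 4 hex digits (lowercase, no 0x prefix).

0329

Key "2i6oxbh8" = 32 69 36 6f 78 62 68 38 is 8 bytes > B = 6, so hash it first: H(key) = 02 ba, then zero-pad to 6 bytes: K' = 02 ba 00 00 00 00.
K' ⊕ ipad = 34 8c 36 36 36 36.  K' ⊕ opad = 5e e6 5c 5c 5c 5c.
Inner input = (K'⊕ipad) ∥ m = 34 8c 36 36 36 36 ∥ 0e 67 1e aa 9d.
Inner hash: sum = 52+140+54+54+54+54+14+103+30+170+157 = 882 → 03 72.
Outer input = (K'⊕opad) ∥ inner = 5e e6 5c 5c 5c 5c ∥ 03 72.
Outer hash (tag): sum = 94+230+92+92+92+92+3+114 = 809 → 03 29.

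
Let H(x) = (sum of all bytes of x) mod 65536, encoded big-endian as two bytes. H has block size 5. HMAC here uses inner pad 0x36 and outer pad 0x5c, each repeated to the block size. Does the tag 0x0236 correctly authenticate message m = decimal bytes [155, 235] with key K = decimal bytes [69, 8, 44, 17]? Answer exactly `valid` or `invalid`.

Key decimal bytes [69, 8, 44, 17] = 45 08 2c 11 is 4 bytes ≤ B = 5; zero-pad to 5 bytes: K' = 45 08 2c 11 00.
K' ⊕ ipad = 73 3e 1a 27 36; K' ⊕ opad = 19 54 70 4d 5c.
Inner hash: sum = 115+62+26+39+54+155+235 = 686 → 02 ae.
Outer hash (recomputed tag): sum = 25+84+112+77+92+2+174 = 566 → 02 36.
Recomputed tag = 0236; claimed = 0236 → match.

valid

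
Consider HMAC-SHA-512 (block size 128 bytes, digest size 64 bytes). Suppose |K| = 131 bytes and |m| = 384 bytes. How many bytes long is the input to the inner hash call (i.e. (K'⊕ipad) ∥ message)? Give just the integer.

Key is 131 > 128 bytes, so it is hashed to 64 bytes then zero-padded to 128: |K'| = 128.
Inner input = (K'⊕ipad) ∥ m → 128 + 384 = 512 bytes.

512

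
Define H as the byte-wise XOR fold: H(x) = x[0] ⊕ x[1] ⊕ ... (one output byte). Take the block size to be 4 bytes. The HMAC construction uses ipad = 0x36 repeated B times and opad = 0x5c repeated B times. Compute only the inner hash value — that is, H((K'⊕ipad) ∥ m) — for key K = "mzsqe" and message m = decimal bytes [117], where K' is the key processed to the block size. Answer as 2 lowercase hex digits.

Key "mzsqe" = 6d 7a 73 71 65 is 5 bytes > B = 4, so hash it first: H(key) = 70, then zero-pad to 4 bytes: K' = 70 00 00 00.
K' ⊕ ipad = 46 36 36 36.
Inner input = 46 36 36 36 ∥ 75.
Inner hash: XOR 46⊕36⊕36⊕36⊕75 = 05.

05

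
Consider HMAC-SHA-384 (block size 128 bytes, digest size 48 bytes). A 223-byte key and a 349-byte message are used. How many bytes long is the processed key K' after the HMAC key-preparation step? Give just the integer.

Key is 223 > 128 bytes, so it is hashed to 48 bytes then zero-padded to 128: |K'| = 128.

128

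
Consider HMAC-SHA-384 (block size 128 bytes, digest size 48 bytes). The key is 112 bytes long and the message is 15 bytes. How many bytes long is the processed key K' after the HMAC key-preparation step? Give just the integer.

128

Key is 112 ≤ 128 bytes, zero-padded: |K'| = 128.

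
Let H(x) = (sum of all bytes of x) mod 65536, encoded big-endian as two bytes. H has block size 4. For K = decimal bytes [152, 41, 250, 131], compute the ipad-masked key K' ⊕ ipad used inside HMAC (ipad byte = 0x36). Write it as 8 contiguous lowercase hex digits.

ae1fccb5

Key decimal bytes [152, 41, 250, 131] = 98 29 fa 83 is exactly B = 4 bytes: K' = 98 29 fa 83.
XOR each byte with 0x36: 98⊕36=ae, 29⊕36=1f, fa⊕36=cc, 83⊕36=b5.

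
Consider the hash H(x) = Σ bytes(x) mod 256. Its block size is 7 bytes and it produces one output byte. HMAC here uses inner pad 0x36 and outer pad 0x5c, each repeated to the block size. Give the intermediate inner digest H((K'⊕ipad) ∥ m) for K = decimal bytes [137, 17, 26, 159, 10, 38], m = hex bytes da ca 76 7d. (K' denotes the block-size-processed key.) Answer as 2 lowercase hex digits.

d4

Key decimal bytes [137, 17, 26, 159, 10, 38] = 89 11 1a 9f 0a 26 is 6 bytes ≤ B = 7; zero-pad to 7 bytes: K' = 89 11 1a 9f 0a 26 00.
K' ⊕ ipad = bf 27 2c a9 3c 10 36.
Inner input = bf 27 2c a9 3c 10 36 ∥ da ca 76 7d.
Inner hash: sum = 191+39+44+169+60+16+54+218+202+118+125 = 1236; mod 256 = 212 → d4.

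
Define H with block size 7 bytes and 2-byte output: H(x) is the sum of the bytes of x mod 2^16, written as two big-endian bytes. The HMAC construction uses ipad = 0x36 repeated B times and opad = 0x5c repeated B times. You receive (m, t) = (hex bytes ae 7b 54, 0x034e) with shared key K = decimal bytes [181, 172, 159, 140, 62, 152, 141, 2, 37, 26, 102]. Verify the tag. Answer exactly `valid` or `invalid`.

Key decimal bytes [181, 172, 159, 140, 62, 152, 141, 2, 37, 26, 102] = b5 ac 9f 8c 3e 98 8d 02 25 1a 66 is 11 bytes > B = 7, so hash it first: H(key) = 04 96, then zero-pad to 7 bytes: K' = 04 96 00 00 00 00 00.
K' ⊕ ipad = 32 a0 36 36 36 36 36; K' ⊕ opad = 58 ca 5c 5c 5c 5c 5c.
Inner hash: sum = 50+160+54+54+54+54+54+174+123+84 = 861 → 03 5d.
Outer hash (recomputed tag): sum = 88+202+92+92+92+92+92+3+93 = 846 → 03 4e.
Recomputed tag = 034e; claimed = 034e → match.

valid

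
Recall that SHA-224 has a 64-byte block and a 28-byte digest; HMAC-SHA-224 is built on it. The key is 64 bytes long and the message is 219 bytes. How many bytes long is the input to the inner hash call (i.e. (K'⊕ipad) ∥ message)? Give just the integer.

283

Key is 64 ≤ 64 bytes, zero-padded: |K'| = 64.
Inner input = (K'⊕ipad) ∥ m → 64 + 219 = 283 bytes.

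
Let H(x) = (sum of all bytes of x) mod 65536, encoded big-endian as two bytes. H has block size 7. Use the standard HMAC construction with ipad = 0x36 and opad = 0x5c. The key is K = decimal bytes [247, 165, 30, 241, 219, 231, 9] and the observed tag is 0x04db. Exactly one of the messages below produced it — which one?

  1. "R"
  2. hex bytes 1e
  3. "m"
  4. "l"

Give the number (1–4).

3

Key decimal bytes [247, 165, 30, 241, 219, 231, 9] = f7 a5 1e f1 db e7 09 is exactly B = 7 bytes: K' = f7 a5 1e f1 db e7 09.
K' ⊕ ipad = c1 93 28 c7 ed d1 3f; K' ⊕ opad = ab f9 42 ad 87 bb 55.
m1: inner = H(c1 93 28 c7 ed d1 3f 52) = 04 92; tag = H(ab f9 42 ad 87 bb 55 04 92) = 04c0
m2: inner = H(c1 93 28 c7 ed d1 3f 1e) = 04 5e; tag = H(ab f9 42 ad 87 bb 55 04 5e) = 048c
m3: inner = H(c1 93 28 c7 ed d1 3f 6d) = 04 ad; tag = H(ab f9 42 ad 87 bb 55 04 ad) = 04db ← matches
m4: inner = H(c1 93 28 c7 ed d1 3f 6c) = 04 ac; tag = H(ab f9 42 ad 87 bb 55 04 ac) = 04da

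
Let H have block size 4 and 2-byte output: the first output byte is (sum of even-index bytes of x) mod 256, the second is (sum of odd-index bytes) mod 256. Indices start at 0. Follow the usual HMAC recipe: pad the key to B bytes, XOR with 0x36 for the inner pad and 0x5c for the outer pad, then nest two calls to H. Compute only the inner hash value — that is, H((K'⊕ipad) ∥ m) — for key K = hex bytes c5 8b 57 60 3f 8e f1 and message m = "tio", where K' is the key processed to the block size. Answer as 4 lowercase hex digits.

Key hex bytes c5 8b 57 60 3f 8e f1 is 7 bytes > B = 4, so hash it first: H(key) = 4c 79, then zero-pad to 4 bytes: K' = 4c 79 00 00.
K' ⊕ ipad = 7a 4f 36 36.
Inner input = 7a 4f 36 36 ∥ 74 69 6f.
Inner hash: even-index sum = 403 mod 256 = 147; odd-index sum = 238 mod 256 = 238 → 93 ee.

93ee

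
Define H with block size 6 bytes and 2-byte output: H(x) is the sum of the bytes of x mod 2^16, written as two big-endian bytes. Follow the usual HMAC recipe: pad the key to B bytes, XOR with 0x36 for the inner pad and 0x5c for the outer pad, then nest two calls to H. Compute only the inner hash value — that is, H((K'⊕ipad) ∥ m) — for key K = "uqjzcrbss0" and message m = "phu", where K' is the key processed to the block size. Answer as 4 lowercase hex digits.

Key "uqjzcrbss0" = 75 71 6a 7a 63 72 62 73 73 30 is 10 bytes > B = 6, so hash it first: H(key) = 04 17, then zero-pad to 6 bytes: K' = 04 17 00 00 00 00.
K' ⊕ ipad = 32 21 36 36 36 36.
Inner input = 32 21 36 36 36 36 ∥ 70 68 75.
Inner hash: sum = 50+33+54+54+54+54+112+104+117 = 632 → 02 78.

0278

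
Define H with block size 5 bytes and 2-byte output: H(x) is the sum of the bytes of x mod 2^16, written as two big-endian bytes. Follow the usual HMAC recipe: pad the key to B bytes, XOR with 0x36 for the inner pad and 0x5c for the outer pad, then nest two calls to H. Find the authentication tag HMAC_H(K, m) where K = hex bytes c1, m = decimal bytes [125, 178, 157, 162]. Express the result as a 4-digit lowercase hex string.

024e

Key hex bytes c1 is 1 byte ≤ B = 5; zero-pad to 5 bytes: K' = c1 00 00 00 00.
K' ⊕ ipad = f7 36 36 36 36.  K' ⊕ opad = 9d 5c 5c 5c 5c.
Inner input = (K'⊕ipad) ∥ m = f7 36 36 36 36 ∥ 7d b2 9d a2.
Inner hash: sum = 247+54+54+54+54+125+178+157+162 = 1085 → 04 3d.
Outer input = (K'⊕opad) ∥ inner = 9d 5c 5c 5c 5c ∥ 04 3d.
Outer hash (tag): sum = 157+92+92+92+92+4+61 = 590 → 02 4e.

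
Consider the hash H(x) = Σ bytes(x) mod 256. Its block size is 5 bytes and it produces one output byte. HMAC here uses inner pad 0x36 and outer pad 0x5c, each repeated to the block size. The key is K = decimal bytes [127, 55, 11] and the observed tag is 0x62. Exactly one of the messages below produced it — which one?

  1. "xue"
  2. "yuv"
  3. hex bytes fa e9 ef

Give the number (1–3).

3

Key decimal bytes [127, 55, 11] = 7f 37 0b is 3 bytes ≤ B = 5; zero-pad to 5 bytes: K' = 7f 37 0b 00 00.
K' ⊕ ipad = 49 01 3d 36 36; K' ⊕ opad = 23 6b 57 5c 5c.
m1: inner = H(49 01 3d 36 36 78 75 65) = 45; tag = H(23 6b 57 5c 5c 45) = e2
m2: inner = H(49 01 3d 36 36 79 75 76) = 57; tag = H(23 6b 57 5c 5c 57) = f4
m3: inner = H(49 01 3d 36 36 fa e9 ef) = c5; tag = H(23 6b 57 5c 5c c5) = 62 ← matches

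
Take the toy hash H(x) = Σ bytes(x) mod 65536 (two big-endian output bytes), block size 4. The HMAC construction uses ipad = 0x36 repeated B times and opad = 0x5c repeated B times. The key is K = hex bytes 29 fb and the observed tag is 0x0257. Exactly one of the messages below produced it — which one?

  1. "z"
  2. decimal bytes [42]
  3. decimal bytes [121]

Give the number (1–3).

2

Key hex bytes 29 fb is 2 bytes ≤ B = 4; zero-pad to 4 bytes: K' = 29 fb 00 00.
K' ⊕ ipad = 1f cd 36 36; K' ⊕ opad = 75 a7 5c 5c.
m1: inner = H(1f cd 36 36 7a) = 01 d2; tag = H(75 a7 5c 5c 01 d2) = 02a7
m2: inner = H(1f cd 36 36 2a) = 01 82; tag = H(75 a7 5c 5c 01 82) = 0257 ← matches
m3: inner = H(1f cd 36 36 79) = 01 d1; tag = H(75 a7 5c 5c 01 d1) = 02a6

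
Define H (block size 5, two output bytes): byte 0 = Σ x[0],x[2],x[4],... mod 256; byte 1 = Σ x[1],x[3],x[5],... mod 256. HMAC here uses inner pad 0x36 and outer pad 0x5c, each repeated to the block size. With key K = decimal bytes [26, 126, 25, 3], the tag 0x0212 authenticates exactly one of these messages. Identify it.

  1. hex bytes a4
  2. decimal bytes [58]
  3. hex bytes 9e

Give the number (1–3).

Key decimal bytes [26, 126, 25, 3] = 1a 7e 19 03 is 4 bytes ≤ B = 5; zero-pad to 5 bytes: K' = 1a 7e 19 03 00.
K' ⊕ ipad = 2c 48 2f 35 36; K' ⊕ opad = 46 22 45 5f 5c.
m1: inner = H(2c 48 2f 35 36 a4) = 91 21; tag = H(46 22 45 5f 5c 91 21) = 0812
m2: inner = H(2c 48 2f 35 36 3a) = 91 b7; tag = H(46 22 45 5f 5c 91 b7) = 9e12
m3: inner = H(2c 48 2f 35 36 9e) = 91 1b; tag = H(46 22 45 5f 5c 91 1b) = 0212 ← matches

3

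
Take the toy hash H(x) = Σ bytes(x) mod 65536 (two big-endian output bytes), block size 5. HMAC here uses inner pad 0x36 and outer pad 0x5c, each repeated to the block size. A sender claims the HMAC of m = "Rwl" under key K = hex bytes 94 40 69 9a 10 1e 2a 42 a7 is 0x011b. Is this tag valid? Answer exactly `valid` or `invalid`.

Key hex bytes 94 40 69 9a 10 1e 2a 42 a7 is 9 bytes > B = 5, so hash it first: H(key) = 03 18, then zero-pad to 5 bytes: K' = 03 18 00 00 00.
K' ⊕ ipad = 35 2e 36 36 36; K' ⊕ opad = 5f 44 5c 5c 5c.
Inner hash: sum = 53+46+54+54+54+82+119+108 = 570 → 02 3a.
Outer hash (recomputed tag): sum = 95+68+92+92+92+2+58 = 499 → 01 f3.
Recomputed tag = 01f3; claimed = 011b → mismatch.

invalid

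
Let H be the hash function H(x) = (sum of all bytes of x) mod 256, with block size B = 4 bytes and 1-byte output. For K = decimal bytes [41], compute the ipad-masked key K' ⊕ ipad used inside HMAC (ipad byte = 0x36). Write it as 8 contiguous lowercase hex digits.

1f363636

Key decimal bytes [41] = 29 is 1 byte ≤ B = 4; zero-pad to 4 bytes: K' = 29 00 00 00.
XOR each byte with 0x36: 29⊕36=1f, 00⊕36=36, 00⊕36=36, 00⊕36=36.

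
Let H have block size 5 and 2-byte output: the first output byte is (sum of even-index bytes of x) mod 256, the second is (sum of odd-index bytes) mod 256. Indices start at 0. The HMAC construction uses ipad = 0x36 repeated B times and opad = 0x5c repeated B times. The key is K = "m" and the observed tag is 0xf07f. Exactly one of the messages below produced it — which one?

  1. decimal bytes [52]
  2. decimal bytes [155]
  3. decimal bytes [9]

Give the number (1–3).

2

Key "m" = 6d is 1 byte ≤ B = 5; zero-pad to 5 bytes: K' = 6d 00 00 00 00.
K' ⊕ ipad = 5b 36 36 36 36; K' ⊕ opad = 31 5c 5c 5c 5c.
m1: inner = H(5b 36 36 36 36 34) = c7 a0; tag = H(31 5c 5c 5c 5c c7 a0) = 897f
m2: inner = H(5b 36 36 36 36 9b) = c7 07; tag = H(31 5c 5c 5c 5c c7 07) = f07f ← matches
m3: inner = H(5b 36 36 36 36 09) = c7 75; tag = H(31 5c 5c 5c 5c c7 75) = 5e7f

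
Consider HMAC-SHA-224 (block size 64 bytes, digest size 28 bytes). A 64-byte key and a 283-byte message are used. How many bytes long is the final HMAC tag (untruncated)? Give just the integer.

The tag is one SHA-224 digest: 28 bytes.

28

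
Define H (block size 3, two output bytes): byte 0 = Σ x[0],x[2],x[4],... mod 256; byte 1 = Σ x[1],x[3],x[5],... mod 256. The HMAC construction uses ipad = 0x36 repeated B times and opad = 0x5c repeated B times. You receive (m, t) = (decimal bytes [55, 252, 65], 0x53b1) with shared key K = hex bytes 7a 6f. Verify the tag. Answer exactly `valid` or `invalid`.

valid

Key hex bytes 7a 6f is 2 bytes ≤ B = 3; zero-pad to 3 bytes: K' = 7a 6f 00.
K' ⊕ ipad = 4c 59 36; K' ⊕ opad = 26 33 5c.
Inner hash: even-index sum = 382 mod 256 = 126; odd-index sum = 209 mod 256 = 209 → 7e d1.
Outer hash (recomputed tag): even-index sum = 339 mod 256 = 83; odd-index sum = 177 mod 256 = 177 → 53 b1.
Recomputed tag = 53b1; claimed = 53b1 → match.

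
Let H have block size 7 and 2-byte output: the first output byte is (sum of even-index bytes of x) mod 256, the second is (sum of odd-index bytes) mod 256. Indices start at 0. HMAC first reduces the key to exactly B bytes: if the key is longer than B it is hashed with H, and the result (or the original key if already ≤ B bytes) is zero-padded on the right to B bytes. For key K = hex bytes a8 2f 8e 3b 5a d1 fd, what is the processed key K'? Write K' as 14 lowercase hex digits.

a82f8e3b5ad1fd

Key hex bytes a8 2f 8e 3b 5a d1 fd is exactly B = 7 bytes: K' = a8 2f 8e 3b 5a d1 fd.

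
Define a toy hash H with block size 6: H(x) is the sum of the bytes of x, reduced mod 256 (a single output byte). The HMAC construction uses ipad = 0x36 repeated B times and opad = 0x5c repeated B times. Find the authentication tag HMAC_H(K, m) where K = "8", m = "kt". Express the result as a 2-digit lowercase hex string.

Key "8" = 38 is 1 byte ≤ B = 6; zero-pad to 6 bytes: K' = 38 00 00 00 00 00.
K' ⊕ ipad = 0e 36 36 36 36 36.  K' ⊕ opad = 64 5c 5c 5c 5c 5c.
Inner input = (K'⊕ipad) ∥ m = 0e 36 36 36 36 36 ∥ 6b 74.
Inner hash: sum = 14+54+54+54+54+54+107+116 = 507; mod 256 = 251 → fb.
Outer input = (K'⊕opad) ∥ inner = 64 5c 5c 5c 5c 5c ∥ fb.
Outer hash (tag): sum = 100+92+92+92+92+92+251 = 811; mod 256 = 43 → 2b.

2b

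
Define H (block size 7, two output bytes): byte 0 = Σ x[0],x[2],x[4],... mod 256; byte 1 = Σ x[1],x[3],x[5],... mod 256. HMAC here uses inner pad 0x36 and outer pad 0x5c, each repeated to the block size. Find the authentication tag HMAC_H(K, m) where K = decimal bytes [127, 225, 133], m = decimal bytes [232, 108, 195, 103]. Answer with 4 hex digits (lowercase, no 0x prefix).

a2b0

Key decimal bytes [127, 225, 133] = 7f e1 85 is 3 bytes ≤ B = 7; zero-pad to 7 bytes: K' = 7f e1 85 00 00 00 00.
K' ⊕ ipad = 49 d7 b3 36 36 36 36.  K' ⊕ opad = 23 bd d9 5c 5c 5c 5c.
Inner input = (K'⊕ipad) ∥ m = 49 d7 b3 36 36 36 36 ∥ e8 6c c3 67.
Inner hash: even-index sum = 571 mod 256 = 59; odd-index sum = 750 mod 256 = 238 → 3b ee.
Outer input = (K'⊕opad) ∥ inner = 23 bd d9 5c 5c 5c 5c ∥ 3b ee.
Outer hash (tag): even-index sum = 674 mod 256 = 162; odd-index sum = 432 mod 256 = 176 → a2 b0.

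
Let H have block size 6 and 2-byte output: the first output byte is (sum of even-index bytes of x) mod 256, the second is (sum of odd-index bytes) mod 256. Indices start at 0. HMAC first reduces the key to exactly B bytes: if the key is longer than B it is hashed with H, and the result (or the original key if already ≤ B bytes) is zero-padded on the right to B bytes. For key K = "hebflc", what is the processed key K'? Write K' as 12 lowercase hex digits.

686562666c63

Key "hebflc" = 68 65 62 66 6c 63 is exactly B = 6 bytes: K' = 68 65 62 66 6c 63.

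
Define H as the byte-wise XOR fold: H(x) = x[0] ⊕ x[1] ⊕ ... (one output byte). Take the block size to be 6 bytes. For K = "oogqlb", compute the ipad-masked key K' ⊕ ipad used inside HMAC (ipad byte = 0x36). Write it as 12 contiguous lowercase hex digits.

595951475a54

Key "oogqlb" = 6f 6f 67 71 6c 62 is exactly B = 6 bytes: K' = 6f 6f 67 71 6c 62.
XOR each byte with 0x36: 6f⊕36=59, 6f⊕36=59, 67⊕36=51, 71⊕36=47, 6c⊕36=5a, 62⊕36=54.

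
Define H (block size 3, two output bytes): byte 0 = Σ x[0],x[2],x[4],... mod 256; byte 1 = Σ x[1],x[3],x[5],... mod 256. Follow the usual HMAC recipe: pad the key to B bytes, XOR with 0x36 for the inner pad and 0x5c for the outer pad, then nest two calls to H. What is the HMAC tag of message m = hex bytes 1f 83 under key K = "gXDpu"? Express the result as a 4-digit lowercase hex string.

f563

Key "gXDpu" = 67 58 44 70 75 is 5 bytes > B = 3, so hash it first: H(key) = 20 c8, then zero-pad to 3 bytes: K' = 20 c8 00.
K' ⊕ ipad = 16 fe 36.  K' ⊕ opad = 7c 94 5c.
Inner input = (K'⊕ipad) ∥ m = 16 fe 36 ∥ 1f 83.
Inner hash: even-index sum = 207 mod 256 = 207; odd-index sum = 285 mod 256 = 29 → cf 1d.
Outer input = (K'⊕opad) ∥ inner = 7c 94 5c ∥ cf 1d.
Outer hash (tag): even-index sum = 245 mod 256 = 245; odd-index sum = 355 mod 256 = 99 → f5 63.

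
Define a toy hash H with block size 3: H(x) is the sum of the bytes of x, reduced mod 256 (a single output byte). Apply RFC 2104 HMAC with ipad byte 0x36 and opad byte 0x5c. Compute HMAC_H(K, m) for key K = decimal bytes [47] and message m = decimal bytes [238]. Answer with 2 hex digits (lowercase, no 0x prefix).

Key decimal bytes [47] = 2f is 1 byte ≤ B = 3; zero-pad to 3 bytes: K' = 2f 00 00.
K' ⊕ ipad = 19 36 36.  K' ⊕ opad = 73 5c 5c.
Inner input = (K'⊕ipad) ∥ m = 19 36 36 ∥ ee.
Inner hash: sum = 25+54+54+238 = 371; mod 256 = 115 → 73.
Outer input = (K'⊕opad) ∥ inner = 73 5c 5c ∥ 73.
Outer hash (tag): sum = 115+92+92+115 = 414; mod 256 = 158 → 9e.

9e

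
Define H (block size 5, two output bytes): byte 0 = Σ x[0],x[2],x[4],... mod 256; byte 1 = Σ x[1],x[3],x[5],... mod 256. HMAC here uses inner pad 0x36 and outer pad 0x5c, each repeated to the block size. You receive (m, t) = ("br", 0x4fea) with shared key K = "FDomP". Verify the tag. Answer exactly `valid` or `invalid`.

invalid

Key "FDomP" = 46 44 6f 6d 50 is exactly B = 5 bytes: K' = 46 44 6f 6d 50.
K' ⊕ ipad = 70 72 59 5b 66; K' ⊕ opad = 1a 18 33 31 0c.
Inner hash: even-index sum = 417 mod 256 = 161; odd-index sum = 303 mod 256 = 47 → a1 2f.
Outer hash (recomputed tag): even-index sum = 136 mod 256 = 136; odd-index sum = 234 mod 256 = 234 → 88 ea.
Recomputed tag = 88ea; claimed = 4fea → mismatch.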